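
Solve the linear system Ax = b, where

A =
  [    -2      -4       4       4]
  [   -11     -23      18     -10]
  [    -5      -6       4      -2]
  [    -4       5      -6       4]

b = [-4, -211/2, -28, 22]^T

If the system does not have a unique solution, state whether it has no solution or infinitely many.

no solution

Row-reduce:
R1 ← R1 / (-2).
R2 ← R2 + 11·R1.
R3 ← R3 + 5·R1.
R4 ← R4 + 4·R1.
R2 ← R2 / (-1).
R1 ← R1 − 2·R2.
R3 ← R3 − 4·R2.
R4 ← R4 − 13·R2.
R3 ← R3 / (-22).
R1 ← R1 + 10·R3.
R2 ← R2 − 4·R3.
R4 ← R4 + 66·R3.
Row 4 reduces to 0 = 1/2, a contradiction. The system is inconsistent.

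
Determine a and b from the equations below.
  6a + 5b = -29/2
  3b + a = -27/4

Row-reduce the augmented matrix:
R1 ← R1 / (6).
R2 ← R2 − 1·R1.
R2 ← R2 / (13/6).
R1 ← R1 − 5/6·R2.
Reading off the reduced rows gives a = -3/4, b = -2.

a = -3/4, b = -2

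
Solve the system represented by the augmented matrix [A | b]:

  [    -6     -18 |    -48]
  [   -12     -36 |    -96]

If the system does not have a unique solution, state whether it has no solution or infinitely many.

Row-reduce:
R1 ← R1 / (-6).
R2 ← R2 + 12·R1.
Rank is 1 with 2 unknowns, leaving x_2 free.

infinitely many solutions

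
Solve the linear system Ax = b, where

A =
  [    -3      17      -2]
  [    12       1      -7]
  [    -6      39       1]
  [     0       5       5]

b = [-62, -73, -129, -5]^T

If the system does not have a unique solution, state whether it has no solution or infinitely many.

x_1 = -4, x_2 = -4, x_3 = 3

Row-reduce the augmented matrix:
R1 ← R1 / (-3).
R2 ← R2 − 12·R1.
R3 ← R3 + 6·R1.
R2 ← R2 / (69).
R1 ← R1 + 17/3·R2.
R3 ← R3 − 5·R2.
R4 ← R4 − 5·R2.
R3 ← R3 / (140/23).
R1 ← R1 + 13/23·R3.
R2 ← R2 + 5/23·R3.
R4 ← R4 − 140/23·R3.
R4 reduces to 0 = 0, so the extra equation is consistent.
Reading off the reduced rows gives x_1 = -4, x_2 = -4, x_3 = 3.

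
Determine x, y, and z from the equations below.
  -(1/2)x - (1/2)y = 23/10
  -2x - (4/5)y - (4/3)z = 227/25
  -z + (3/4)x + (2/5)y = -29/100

x = -2, y = -13/5, z = -9/4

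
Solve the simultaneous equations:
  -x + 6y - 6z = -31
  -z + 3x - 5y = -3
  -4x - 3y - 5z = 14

x = -5, y = -3, z = 3

Row-reduce the augmented matrix:
R1 ← R1 / (-1).
R2 ← R2 − 3·R1.
R3 ← R3 + 4·R1.
R2 ← R2 / (13).
R1 ← R1 + 6·R2.
R3 ← R3 + 27·R2.
R3 ← R3 / (-266/13).
R1 ← R1 + 36/13·R3.
R2 ← R2 + 19/13·R3.
Reading off the reduced rows gives x = -5, y = -3, z = 3.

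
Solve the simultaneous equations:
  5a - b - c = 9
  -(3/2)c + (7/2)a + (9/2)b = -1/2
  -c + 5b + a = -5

infinitely many solutions

Row-reduce:
R1 ← R1 / (5).
R2 ← R2 − 7/2·R1.
R3 ← R3 − 1·R1.
R2 ← R2 / (26/5).
R1 ← R1 + 1/5·R2.
R3 ← R3 − 26/5·R2.
Rank is 2 with 3 unknowns, leaving c free.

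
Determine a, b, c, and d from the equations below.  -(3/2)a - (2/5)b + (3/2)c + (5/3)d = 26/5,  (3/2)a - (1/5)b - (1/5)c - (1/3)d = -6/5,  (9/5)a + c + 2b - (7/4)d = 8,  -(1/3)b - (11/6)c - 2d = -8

Row-reduce the augmented matrix:
R1 ← R1 / (-3/2).
R2 ← R2 − 3/2·R1.
R3 ← R3 − 9/5·R1.
R2 ← R2 / (-3/5).
R1 ← R1 − 4/15·R2.
R3 ← R3 − 38/25·R2.
R4 ← R4 + 1/3·R2.
R3 ← R3 / (457/75).
R1 ← R1 + 19/45·R3.
R2 ← R2 + 13/6·R3.
R4 ← R4 + 23/9·R3.
R4 ← R4 / (-20059/16452).
R1 ← R1 + 1465/5484·R4.
R2 ← R2 + 10225/10968·R4.
R3 ← R3 − 3265/5484·R4.
Reading off the reduced rows gives a = 0, b = 2, c = 4, d = 0.

a = 0, b = 2, c = 4, d = 0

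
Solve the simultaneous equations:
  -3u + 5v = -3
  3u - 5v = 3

infinitely many solutions

Row-reduce:
R1 ← R1 / (-3).
R2 ← R2 − 3·R1.
Rank is 1 with 2 unknowns, leaving v free.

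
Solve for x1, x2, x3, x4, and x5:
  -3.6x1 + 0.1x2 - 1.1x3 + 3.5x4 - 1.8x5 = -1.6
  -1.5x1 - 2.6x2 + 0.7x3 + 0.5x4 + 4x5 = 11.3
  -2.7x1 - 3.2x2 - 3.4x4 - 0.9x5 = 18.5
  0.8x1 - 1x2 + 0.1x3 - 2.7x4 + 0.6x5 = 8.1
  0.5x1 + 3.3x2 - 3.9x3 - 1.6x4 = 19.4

x1 = -4, x2 = 1, x3 = -3, x4 = -4, x5 = 3

Row-reduce the augmented matrix:
R1 ← R1 / (-18/5).
R2 ← R2 + 3/2·R1.
R3 ← R3 + 27/10·R1.
R4 ← R4 − 4/5·R1.
R5 ← R5 − 1/2·R1.
R2 ← R2 / (-317/120).
R1 ← R1 + 1/36·R2.
R3 ← R3 + 131/40·R2.
R4 ← R4 + 44/45·R2.
R5 ← R5 − 1193/360·R2.
R3 ← R3 / (-1937/3170).
R1 ← R1 − 93/317·R3.
R2 ← R2 + 139/317·R3.
R4 ← R4 + 1817/3170·R3.
R5 ← R5 + 8241/3170·R3.
R4 ← R4 / (28762/9685).
R1 ← R1 + 6362/1937·R4.
R2 ← R2 − 7426/1937·R4.
R3 ← R3 − 15333/1937·R4.
R5 ← R5 − 353747/19370·R4.
R5 ← R5 / (4058871/575240).
R1 ← R1 − 151691/86286·R5.
R2 ← R2 + 213119/86286·R5.
R3 ← R3 + 31343/57524·R5.
R4 ← R4 − 205925/172572·R5.
Reading off the reduced rows gives x1 = -4, x2 = 1, x3 = -3, x4 = -4, x5 = 3.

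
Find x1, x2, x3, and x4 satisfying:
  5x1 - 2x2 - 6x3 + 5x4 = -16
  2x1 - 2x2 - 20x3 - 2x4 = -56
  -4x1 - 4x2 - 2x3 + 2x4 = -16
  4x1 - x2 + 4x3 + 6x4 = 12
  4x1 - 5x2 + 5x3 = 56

Row-reduce the augmented matrix:
R1 ← R1 / (5).
R2 ← R2 − 2·R1.
R3 ← R3 + 4·R1.
R4 ← R4 − 4·R1.
R5 ← R5 − 4·R1.
R2 ← R2 / (-6/5).
R1 ← R1 + 2/5·R2.
R3 ← R3 + 28/5·R2.
R4 ← R4 − 3/5·R2.
R5 ← R5 + 17/5·R2.
R3 ← R3 / (226/3).
R1 ← R1 − 14/3·R3.
R2 ← R2 − 44/3·R3.
R5 ← R5 − 179/3·R3.
Swap R4 and R5.
R4 ← R4 / (-1379/113).
R1 ← R1 − 91/113·R4.
R2 ← R2 + 166/113·R4.
R3 ← R3 − 37/113·R4.
R5 reduces to 0 = 0, so the extra equation is consistent.
Reading off the reduced rows gives x1 = 4, x2 = -4, x3 = 4, x4 = -4.

x1 = 4, x2 = -4, x3 = 4, x4 = -4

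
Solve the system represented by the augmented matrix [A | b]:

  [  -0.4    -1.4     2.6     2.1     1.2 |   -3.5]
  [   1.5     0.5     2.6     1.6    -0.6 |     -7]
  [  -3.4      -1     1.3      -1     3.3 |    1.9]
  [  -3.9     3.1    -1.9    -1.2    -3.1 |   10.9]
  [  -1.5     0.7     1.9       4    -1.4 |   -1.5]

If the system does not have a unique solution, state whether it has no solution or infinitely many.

x_1 = -2, x_2 = -2, x_3 = -1, x_4 = -1, x_5 = -2

Row-reduce the augmented matrix:
R1 ← R1 / (-2/5).
R2 ← R2 − 3/2·R1.
R3 ← R3 + 17/5·R1.
R4 ← R4 + 39/10·R1.
R5 ← R5 + 3/2·R1.
R2 ← R2 / (-19/4).
R1 ← R1 − 7/2·R2.
R3 ← R3 − 109/10·R2.
R4 ← R4 − 67/4·R2.
R5 ← R5 − 119/20·R2.
R3 ← R3 / (377/50).
R1 ← R1 − 13/5·R3.
R2 ← R2 + 13/5·R3.
R4 ← R4 − 163/10·R3.
R5 ← R5 − 381/50·R3.
R4 ← R4 / (196393/35815).
R1 ← R1 − 809/1102·R4.
R2 ← R2 + 1099/1102·R4.
R3 ← R3 − 2748/7163·R4.
R5 ← R5 − 36319/7163·R4.
R5 ← R5 / (3887043/1963930).
R1 ← R1 + 19573/196393·R5.
R2 ← R2 + 218113/196393·R5.
R3 ← R3 − 128649/196393·R5.
R4 ← R4 + 196192/196393·R5.
Reading off the reduced rows gives x_1 = -2, x_2 = -2, x_3 = -1, x_4 = -1, x_5 = -2.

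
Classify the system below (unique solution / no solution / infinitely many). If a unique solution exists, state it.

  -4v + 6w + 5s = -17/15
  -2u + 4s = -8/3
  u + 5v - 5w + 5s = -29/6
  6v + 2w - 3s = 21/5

Row-reduce the augmented matrix:
Swap R1 and R2.
R1 ← R1 / (-2).
R3 ← R3 − 1·R1.
R2 ← R2 / (-4).
R3 ← R3 − 5·R2.
R4 ← R4 − 6·R2.
R3 ← R3 / (5/2).
R2 ← R2 + 3/2·R3.
R4 ← R4 − 11·R3.
R4 ← R4 / (-269/5).
R1 ← R1 + 2·R4.
R2 ← R2 − 67/10·R4.
R3 ← R3 − 53/10·R4.
Reading off the reduced rows gives u = 0, v = 1/5, w = 1/2, s = -2/3.

u = 0, v = 1/5, w = 1/2, s = -2/3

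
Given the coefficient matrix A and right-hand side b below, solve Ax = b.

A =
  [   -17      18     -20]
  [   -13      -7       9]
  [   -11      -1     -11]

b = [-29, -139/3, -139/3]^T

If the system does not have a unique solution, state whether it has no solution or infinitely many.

x_1 = 3, x_2 = 7/3, x_3 = 1

Row-reduce the augmented matrix:
R1 ← R1 / (-17).
R2 ← R2 + 13·R1.
R3 ← R3 + 11·R1.
R2 ← R2 / (-353/17).
R1 ← R1 + 18/17·R2.
R3 ← R3 + 215/17·R2.
R3 ← R3 / (-4538/353).
R1 ← R1 + 22/353·R3.
R2 ← R2 + 413/353·R3.
Reading off the reduced rows gives x_1 = 3, x_2 = 7/3, x_3 = 1.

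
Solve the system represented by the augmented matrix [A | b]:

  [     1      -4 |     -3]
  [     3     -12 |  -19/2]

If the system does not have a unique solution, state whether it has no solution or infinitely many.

no solution

Row-reduce:
R2 ← R2 − 3·R1.
Row 2 reduces to 0 = -1/2, a contradiction. The system is inconsistent.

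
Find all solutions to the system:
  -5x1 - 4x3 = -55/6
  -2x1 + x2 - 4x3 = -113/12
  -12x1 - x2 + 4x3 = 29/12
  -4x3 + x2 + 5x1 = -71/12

x1 = 1/2, x2 = -7/4, x3 = 5/3

Row-reduce the augmented matrix:
R1 ← R1 / (-5).
R2 ← R2 + 2·R1.
R3 ← R3 + 12·R1.
R4 ← R4 − 5·R1.
R3 ← R3 + 1·R2.
R4 ← R4 − 1·R2.
R3 ← R3 / (56/5).
R1 ← R1 − 4/5·R3.
R2 ← R2 + 12/5·R3.
R4 ← R4 + 28/5·R3.
R4 reduces to 0 = 0, so the extra equation is consistent.
Reading off the reduced rows gives x1 = 1/2, x2 = -7/4, x3 = 5/3.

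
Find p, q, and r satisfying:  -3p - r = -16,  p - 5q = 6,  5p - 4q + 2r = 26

p = 6, q = 0, r = -2

Row-reduce the augmented matrix:
R1 ← R1 / (-3).
R2 ← R2 − 1·R1.
R3 ← R3 − 5·R1.
R2 ← R2 / (-5).
R3 ← R3 + 4·R2.
R3 ← R3 / (3/5).
R1 ← R1 − 1/3·R3.
R2 ← R2 − 1/15·R3.
Reading off the reduced rows gives p = 6, q = 0, r = -2.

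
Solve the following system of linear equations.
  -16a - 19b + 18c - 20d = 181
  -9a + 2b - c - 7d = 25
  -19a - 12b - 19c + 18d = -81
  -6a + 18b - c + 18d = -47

Row-reduce the augmented matrix:
R1 ← R1 / (-16).
R2 ← R2 + 9·R1.
R3 ← R3 + 19·R1.
R4 ← R4 + 6·R1.
R2 ← R2 / (203/16).
R1 ← R1 − 19/16·R2.
R3 ← R3 − 169/16·R2.
R4 ← R4 − 201/8·R2.
R3 ← R3 / (-6316/203).
R1 ← R1 + 17/203·R3.
R2 ← R2 + 178/203·R3.
R4 ← R4 − 2899/203·R3.
R4 ← R4 / (218677/6316).
R1 ← R1 − 4733/6316·R4.
R2 ← R2 + 2343/3158·R4.
R3 ← R3 + 7757/6316·R4.
Reading off the reduced rows gives a = -2, b = -1, c = 5, d = -2.

a = -2, b = -1, c = 5, d = -2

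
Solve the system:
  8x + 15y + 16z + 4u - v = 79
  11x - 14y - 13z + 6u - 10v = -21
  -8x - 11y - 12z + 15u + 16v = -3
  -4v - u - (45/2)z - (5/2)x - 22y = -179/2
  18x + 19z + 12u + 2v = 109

infinitely many solutions

Row-reduce:
R1 ← R1 / (8).
R2 ← R2 − 11·R1.
R3 ← R3 + 8·R1.
R4 ← R4 + 5/2·R1.
R5 ← R5 − 18·R1.
R2 ← R2 / (-277/8).
R1 ← R1 − 15/8·R2.
R3 ← R3 − 4·R2.
R4 ← R4 + 277/16·R2.
R5 ← R5 + 135/4·R2.
R3 ← R3 / (-12/277).
R1 ← R1 − 29/277·R3.
R2 ← R2 − 280/277·R3.
R5 ← R5 − 4741/277·R3.
Swap R4 and R5.
R4 ← R4 / (90383/12).
R1 ← R1 − 559/12·R4.
R2 ← R2 − 1334/3·R4.
R3 ← R3 + 5279/12·R4.
Rank is 4 with 5 unknowns, leaving v free.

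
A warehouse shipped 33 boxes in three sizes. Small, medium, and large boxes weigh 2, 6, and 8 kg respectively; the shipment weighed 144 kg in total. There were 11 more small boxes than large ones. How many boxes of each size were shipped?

Let s = small boxes, m = medium boxes, l = large boxes.
  s + m + l = 33
  2s + 6m + 8l = 144
  -l + s = 11
Row-reduce the augmented matrix:
R2 ← R2 − 2·R1.
R3 ← R3 − 1·R1.
R2 ← R2 / (4).
R1 ← R1 − 1·R2.
R3 ← R3 + 1·R2.
R3 ← R3 / (-1/2).
R1 ← R1 + 1/2·R3.
R2 ← R2 − 3/2·R3.
Reading off the reduced rows gives s = 16, m = 12, l = 5.

small boxes: 16, medium boxes: 12, large boxes: 5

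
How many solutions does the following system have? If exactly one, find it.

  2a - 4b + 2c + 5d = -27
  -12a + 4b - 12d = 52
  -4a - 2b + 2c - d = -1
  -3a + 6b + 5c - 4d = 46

Row-reduce:
R1 ← R1 / (2).
R2 ← R2 + 12·R1.
R3 ← R3 + 4·R1.
R4 ← R4 + 3·R1.
R2 ← R2 / (-20).
R1 ← R1 + 2·R2.
R3 ← R3 + 10·R2.
Swap R3 and R4.
R3 ← R3 / (8).
R1 ← R1 + 1/5·R3.
R2 ← R2 + 3/5·R3.
Rank is 3 with 4 unknowns, leaving d free.

infinitely many solutions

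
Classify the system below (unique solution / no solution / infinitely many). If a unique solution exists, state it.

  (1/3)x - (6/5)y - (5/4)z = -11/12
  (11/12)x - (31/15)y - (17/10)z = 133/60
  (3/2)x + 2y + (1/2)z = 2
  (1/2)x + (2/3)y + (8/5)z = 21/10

Row-reduce:
R1 ← R1 / (1/3).
R2 ← R2 − 11/12·R1.
R3 ← R3 − 3/2·R1.
R4 ← R4 − 1/2·R1.
R2 ← R2 / (37/30).
R1 ← R1 + 18/5·R2.
R3 ← R3 − 37/5·R2.
R4 ← R4 − 37/15·R2.
R3 ← R3 / (-43/10).
R1 ← R1 − 489/370·R3.
R2 ← R2 − 417/296·R3.
Row 4 reduces to 0 = -6, a contradiction. The system is inconsistent.

no solution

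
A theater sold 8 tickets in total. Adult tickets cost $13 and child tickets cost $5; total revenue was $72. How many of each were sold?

Let a = adult tickets, c = child tickets.
  a + c = 8
  13a + 5c = 72
From equation 1: a = 8 − c.
Substitute into equation 2 and solve: c = 4.
Then a = 4.

adult tickets: 4, child tickets: 4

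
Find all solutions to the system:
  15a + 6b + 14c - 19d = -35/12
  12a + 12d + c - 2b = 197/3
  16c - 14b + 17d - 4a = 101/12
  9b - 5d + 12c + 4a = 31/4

a = 3, b = 3/2, c = -1/3, d = 11/4

Row-reduce the augmented matrix:
R1 ← R1 / (15).
R2 ← R2 − 12·R1.
R3 ← R3 + 4·R1.
R4 ← R4 − 4·R1.
R2 ← R2 / (-34/5).
R1 ← R1 − 2/5·R2.
R3 ← R3 + 62/5·R2.
R4 ← R4 − 37/5·R2.
R3 ← R3 / (115/3).
R1 ← R1 − 1/3·R3.
R2 ← R2 − 3/2·R3.
R4 ← R4 + 17/6·R3.
R4 ← R4 / (6183/230).
R1 ← R1 − 76/115·R4.
R2 ← R2 + 581/230·R4.
R3 ← R3 + 113/115·R4.
Reading off the reduced rows gives a = 3, b = 3/2, c = -1/3, d = 11/4.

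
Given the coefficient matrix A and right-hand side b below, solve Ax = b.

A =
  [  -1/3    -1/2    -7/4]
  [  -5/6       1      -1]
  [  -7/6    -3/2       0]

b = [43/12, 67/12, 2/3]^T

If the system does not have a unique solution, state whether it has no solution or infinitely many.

Row-reduce the augmented matrix:
R1 ← R1 / (-1/3).
R2 ← R2 + 5/6·R1.
R3 ← R3 + 7/6·R1.
R2 ← R2 / (9/4).
R1 ← R1 − 3/2·R2.
R3 ← R3 − 1/4·R2.
R3 ← R3 / (23/4).
R1 ← R1 − 3·R3.
R2 ← R2 − 3/2·R3.
Reading off the reduced rows gives x_1 = -5/2, x_2 = 3/2, x_3 = -2.

x_1 = -5/2, x_2 = 3/2, x_3 = -2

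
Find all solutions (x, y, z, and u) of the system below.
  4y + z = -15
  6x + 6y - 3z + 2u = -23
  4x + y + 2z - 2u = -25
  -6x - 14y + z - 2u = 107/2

Row-reduce:
Swap R1 and R2.
R1 ← R1 / (6).
R3 ← R3 − 4·R1.
R4 ← R4 + 6·R1.
R2 ← R2 / (4).
R1 ← R1 − 1·R2.
R3 ← R3 + 3·R2.
R4 ← R4 + 8·R2.
R3 ← R3 / (19/4).
R1 ← R1 + 3/4·R3.
R2 ← R2 − 1/4·R3.
Row 4 reduces to 0 = 1/2, a contradiction. The system is inconsistent.

no solution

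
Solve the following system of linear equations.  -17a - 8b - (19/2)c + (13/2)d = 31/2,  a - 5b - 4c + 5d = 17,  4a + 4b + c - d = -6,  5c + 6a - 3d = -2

Row-reduce:
R1 ← R1 / (-17).
R2 ← R2 − 1·R1.
R3 ← R3 − 4·R1.
R4 ← R4 − 6·R1.
R2 ← R2 / (-93/17).
R1 ← R1 − 8/17·R2.
R3 ← R3 − 36/17·R2.
R4 ← R4 + 48/17·R2.
R3 ← R3 / (-3).
R1 ← R1 − 1/6·R3.
R2 ← R2 − 5/6·R3.
R4 ← R4 − 4·R3.
Row 4 reduces to 0 = 1/3, a contradiction. The system is inconsistent.

no solution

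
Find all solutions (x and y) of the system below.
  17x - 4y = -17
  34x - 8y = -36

Row-reduce:
R1 ← R1 / (17).
R2 ← R2 − 34·R1.
Row 2 reduces to 0 = -2, a contradiction. The system is inconsistent.

no solution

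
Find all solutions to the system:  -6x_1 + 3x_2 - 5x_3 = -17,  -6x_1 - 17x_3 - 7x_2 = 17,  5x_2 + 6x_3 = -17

Row-reduce:
R1 ← R1 / (-6).
R2 ← R2 + 6·R1.
R2 ← R2 / (-10).
R1 ← R1 + 1/2·R2.
R3 ← R3 − 5·R2.
Rank is 2 with 3 unknowns, leaving x_3 free.

infinitely many solutions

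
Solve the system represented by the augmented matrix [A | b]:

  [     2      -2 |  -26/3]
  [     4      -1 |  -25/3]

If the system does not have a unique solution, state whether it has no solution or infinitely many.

x_1 = -4/3, x_2 = 3

From equation 2: x_2 = 25/3 + 4·x_1.
Substitute into equation 1 and solve: x_1 = -4/3.
Then x_2 = 3.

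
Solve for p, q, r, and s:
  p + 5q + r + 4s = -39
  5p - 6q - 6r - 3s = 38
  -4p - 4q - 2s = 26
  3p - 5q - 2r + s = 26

Row-reduce the augmented matrix:
R2 ← R2 − 5·R1.
R3 ← R3 + 4·R1.
R4 ← R4 − 3·R1.
R2 ← R2 / (-31).
R1 ← R1 − 5·R2.
R3 ← R3 − 16·R2.
R4 ← R4 + 20·R2.
R3 ← R3 / (-52/31).
R1 ← R1 + 24/31·R3.
R2 ← R2 − 11/31·R3.
R4 ← R4 − 65/31·R3.
R4 ← R4 / (13/2).
R1 ← R1 + 9/13·R4.
R2 ← R2 − 31/26·R4.
R3 ← R3 + 33/26·R4.
Reading off the reduced rows gives p = 1, q = -6, r = 2, s = -3.

p = 1, q = -6, r = 2, s = -3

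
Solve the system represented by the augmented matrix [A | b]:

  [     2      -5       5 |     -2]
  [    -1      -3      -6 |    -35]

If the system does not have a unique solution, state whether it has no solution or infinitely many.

infinitely many solutions

Row-reduce:
R1 ← R1 / (2).
R2 ← R2 + 1·R1.
R2 ← R2 / (-11/2).
R1 ← R1 + 5/2·R2.
Rank is 2 with 3 unknowns, leaving x_3 free.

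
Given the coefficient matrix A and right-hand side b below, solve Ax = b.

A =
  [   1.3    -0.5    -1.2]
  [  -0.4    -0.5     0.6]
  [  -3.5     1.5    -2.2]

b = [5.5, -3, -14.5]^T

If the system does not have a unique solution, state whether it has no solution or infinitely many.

Row-reduce the augmented matrix:
R1 ← R1 / (13/10).
R2 ← R2 + 2/5·R1.
R3 ← R3 + 7/2·R1.
R2 ← R2 / (-17/26).
R1 ← R1 + 5/13·R2.
R3 ← R3 − 2/13·R2.
R3 ← R3 / (-457/85).
R1 ← R1 + 18/17·R3.
R2 ← R2 + 6/17·R3.
Reading off the reduced rows gives x_1 = 5, x_2 = 2, x_3 = 0.

x_1 = 5, x_2 = 2, x_3 = 0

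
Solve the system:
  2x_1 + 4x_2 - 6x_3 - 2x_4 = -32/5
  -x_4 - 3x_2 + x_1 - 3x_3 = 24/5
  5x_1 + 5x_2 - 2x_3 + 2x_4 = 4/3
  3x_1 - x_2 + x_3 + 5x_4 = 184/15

x_1 = 4/3, x_2 = -8/5, x_3 = 0, x_4 = 4/3

Row-reduce the augmented matrix:
R1 ← R1 / (2).
R2 ← R2 − 1·R1.
R3 ← R3 − 5·R1.
R4 ← R4 − 3·R1.
R2 ← R2 / (-5).
R1 ← R1 − 2·R2.
R3 ← R3 + 5·R2.
R4 ← R4 + 7·R2.
R3 ← R3 / (13).
R1 ← R1 + 3·R3.
R4 ← R4 − 10·R3.
R4 ← R4 / (34/13).
R1 ← R1 − 8/13·R4.
R3 ← R3 − 7/13·R4.
Reading off the reduced rows gives x_1 = 4/3, x_2 = -8/5, x_3 = 0, x_4 = 4/3.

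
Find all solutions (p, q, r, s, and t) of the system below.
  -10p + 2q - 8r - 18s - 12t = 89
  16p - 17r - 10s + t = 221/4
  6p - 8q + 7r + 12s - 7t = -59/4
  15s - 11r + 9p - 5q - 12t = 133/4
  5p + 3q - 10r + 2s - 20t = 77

Row-reduce the augmented matrix:
R1 ← R1 / (-10).
R2 ← R2 − 16·R1.
R3 ← R3 − 6·R1.
R4 ← R4 − 9·R1.
R5 ← R5 − 5·R1.
R2 ← R2 / (16/5).
R1 ← R1 + 1/5·R2.
R3 ← R3 + 34/5·R2.
R4 ← R4 + 16/5·R2.
R5 ← R5 − 4·R2.
R3 ← R3 / (-489/8).
R1 ← R1 + 17/16·R3.
R2 ← R2 + 149/16·R3.
R4 ← R4 + 48·R3.
R5 ← R5 − 93/4·R3.
R4 ← R4 / (3880/163).
R1 ← R1 − 385/489·R4.
R2 ← R2 − 124/489·R4.
R3 ← R3 − 650/489·R4.
R5 ← R5 − 1727/163·R4.
R5 ← R5 / (-18309/776).
R1 ← R1 − 2245/2328·R5.
R2 ← R2 − 1375/582·R5.
R3 ← R3 − 973/1164·R5.
R4 ← R4 − 17/776·R5.
Reading off the reduced rows gives p = 0, q = -1/2, r = -9/4, s = -2, t = -3.

p = 0, q = -1/2, r = -9/4, s = -2, t = -3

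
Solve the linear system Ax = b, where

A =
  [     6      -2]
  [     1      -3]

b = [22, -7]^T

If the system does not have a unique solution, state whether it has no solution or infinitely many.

x_1 = 5, x_2 = 4

From equation 2: x_1 = -7 + 3·x_2.
Substitute into equation 1 and solve: x_2 = 4.
Then x_1 = 5.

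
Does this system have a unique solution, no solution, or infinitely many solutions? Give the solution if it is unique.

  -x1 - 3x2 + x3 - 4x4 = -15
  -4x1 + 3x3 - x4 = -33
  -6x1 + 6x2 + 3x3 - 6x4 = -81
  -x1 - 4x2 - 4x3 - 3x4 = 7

x1 = 5, x2 = -3, x3 = -3, x4 = 4

Row-reduce the augmented matrix:
R1 ← R1 / (-1).
R2 ← R2 + 4·R1.
R3 ← R3 + 6·R1.
R4 ← R4 + 1·R1.
R2 ← R2 / (12).
R1 ← R1 − 3·R2.
R3 ← R3 − 24·R2.
R4 ← R4 + 1·R2.
R3 ← R3 / (-1).
R1 ← R1 + 3/4·R3.
R2 ← R2 + 1/12·R3.
R4 ← R4 + 61/12·R3.
R4 ← R4 / (253/4).
R1 ← R1 − 37/4·R4.
R2 ← R2 − 9/4·R4.
R3 ← R3 − 12·R4.
Reading off the reduced rows gives x1 = 5, x2 = -3, x3 = -3, x4 = 4.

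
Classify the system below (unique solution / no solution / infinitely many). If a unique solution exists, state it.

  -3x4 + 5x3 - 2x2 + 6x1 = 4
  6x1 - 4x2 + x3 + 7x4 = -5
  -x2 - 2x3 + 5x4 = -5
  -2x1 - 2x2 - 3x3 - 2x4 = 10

Row-reduce:
R1 ← R1 / (6).
R2 ← R2 − 6·R1.
R4 ← R4 + 2·R1.
R2 ← R2 / (-2).
R1 ← R1 + 1/3·R2.
R3 ← R3 + 1·R2.
R4 ← R4 + 8/3·R2.
Swap R3 and R4.
R3 ← R3 / (4).
R1 ← R1 − 3/2·R3.
R2 ← R2 − 2·R3.
Row 4 reduces to 0 = -1/2, a contradiction. The system is inconsistent.

no solution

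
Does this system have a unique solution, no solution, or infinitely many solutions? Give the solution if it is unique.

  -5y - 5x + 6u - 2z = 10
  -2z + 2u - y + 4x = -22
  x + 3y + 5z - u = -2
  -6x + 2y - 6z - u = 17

x = -4, y = -2, z = 1, u = -3

Row-reduce the augmented matrix:
R1 ← R1 / (-5).
R2 ← R2 − 4·R1.
R3 ← R3 − 1·R1.
R4 ← R4 + 6·R1.
R2 ← R2 / (-5).
R1 ← R1 − 1·R2.
R3 ← R3 − 2·R2.
R4 ← R4 − 8·R2.
R3 ← R3 / (79/25).
R1 ← R1 + 8/25·R3.
R2 ← R2 − 18/25·R3.
R4 ← R4 + 234/25·R3.
R4 ← R4 / (895/79).
R1 ← R1 − 36/79·R4.
R2 ← R2 + 160/79·R4.
R3 ← R3 − 73/79·R4.
Reading off the reduced rows gives x = -4, y = -2, z = 1, u = -3.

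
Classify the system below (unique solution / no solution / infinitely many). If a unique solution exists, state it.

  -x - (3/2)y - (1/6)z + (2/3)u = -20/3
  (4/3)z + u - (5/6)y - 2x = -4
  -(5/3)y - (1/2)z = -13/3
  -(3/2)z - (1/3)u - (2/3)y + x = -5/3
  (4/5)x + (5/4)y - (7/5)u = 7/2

Row-reduce:
R1 ← R1 / (-1).
R2 ← R2 + 2·R1.
R4 ← R4 − 1·R1.
R5 ← R5 − 4/5·R1.
R2 ← R2 / (13/6).
R1 ← R1 − 3/2·R2.
R3 ← R3 + 5/3·R2.
R4 ← R4 + 13/6·R2.
R5 ← R5 − 1/20·R2.
R3 ← R3 / (61/78).
R1 ← R1 + 77/78·R3.
R2 ← R2 − 10/13·R3.
R5 ← R5 + 67/390·R3.
Swap R4 and R5.
R4 ← R4 / (-335/366).
R1 ← R1 + 139/183·R4.
R2 ← R2 − 6/61·R4.
R3 ← R3 + 20/61·R4.
Row 5 reduces to 0 = 1, a contradiction. The system is inconsistent.

no solution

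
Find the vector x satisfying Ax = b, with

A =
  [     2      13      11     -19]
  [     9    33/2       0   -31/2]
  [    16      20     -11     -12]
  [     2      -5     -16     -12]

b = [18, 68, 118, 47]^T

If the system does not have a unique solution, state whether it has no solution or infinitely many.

Row-reduce:
R1 ← R1 / (2).
R2 ← R2 − 9·R1.
R3 ← R3 − 16·R1.
R4 ← R4 − 2·R1.
R2 ← R2 / (-42).
R1 ← R1 − 13/2·R2.
R3 ← R3 + 84·R2.
R4 ← R4 + 18·R2.
Swap R3 and R4.
R3 ← R3 / (-81/14).
R1 ← R1 + 121/56·R3.
R2 ← R2 − 33/28·R3.
Rank is 3 with 4 unknowns, leaving x_4 free.

infinitely many solutions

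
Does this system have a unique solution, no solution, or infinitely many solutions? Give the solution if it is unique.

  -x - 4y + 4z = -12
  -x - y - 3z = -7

infinitely many solutions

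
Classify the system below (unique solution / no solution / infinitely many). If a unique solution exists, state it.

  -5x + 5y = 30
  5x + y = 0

Row-reduce the augmented matrix:
R1 ← R1 / (-5).
R2 ← R2 − 5·R1.
R2 ← R2 / (6).
R1 ← R1 + 1·R2.
Reading off the reduced rows gives x = -1, y = 5.

x = -1, y = 5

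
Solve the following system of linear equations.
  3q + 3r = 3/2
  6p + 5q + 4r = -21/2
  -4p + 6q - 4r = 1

p = -2, q = -1/2, r = 1

Row-reduce the augmented matrix:
Swap R1 and R2.
R1 ← R1 / (6).
R3 ← R3 + 4·R1.
R2 ← R2 / (3).
R1 ← R1 − 5/6·R2.
R3 ← R3 − 28/3·R2.
R3 ← R3 / (-32/3).
R1 ← R1 + 1/6·R3.
R2 ← R2 − 1·R3.
Reading off the reduced rows gives p = -2, q = -1/2, r = 1.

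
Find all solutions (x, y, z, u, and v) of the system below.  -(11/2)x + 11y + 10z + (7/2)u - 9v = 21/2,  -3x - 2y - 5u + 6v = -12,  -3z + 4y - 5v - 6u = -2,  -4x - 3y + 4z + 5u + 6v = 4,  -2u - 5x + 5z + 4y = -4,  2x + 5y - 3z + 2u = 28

no solution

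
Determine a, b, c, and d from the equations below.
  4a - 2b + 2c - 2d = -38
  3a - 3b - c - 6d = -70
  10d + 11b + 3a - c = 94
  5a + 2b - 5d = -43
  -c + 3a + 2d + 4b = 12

a = -6, b = 6, c = 4, d = 5

Row-reduce the augmented matrix:
R1 ← R1 / (4).
R2 ← R2 − 3·R1.
R3 ← R3 − 3·R1.
R4 ← R4 − 5·R1.
R5 ← R5 − 3·R1.
R2 ← R2 / (-3/2).
R1 ← R1 + 1/2·R2.
R3 ← R3 − 25/2·R2.
R4 ← R4 − 9/2·R2.
R5 ← R5 − 11/2·R2.
R3 ← R3 / (-70/3).
R1 ← R1 − 4/3·R3.
R2 ← R2 − 5/3·R3.
R4 ← R4 + 10·R3.
R5 ← R5 + 35/3·R3.
R4 ← R4 / (-34/7).
R1 ← R1 + 17/35·R4.
R2 ← R2 − 8/7·R4.
R3 ← R3 − 39/35·R4.
R5 reduces to 0 = 0, so the extra equation is consistent.
Reading off the reduced rows gives a = -6, b = 6, c = 4, d = 5.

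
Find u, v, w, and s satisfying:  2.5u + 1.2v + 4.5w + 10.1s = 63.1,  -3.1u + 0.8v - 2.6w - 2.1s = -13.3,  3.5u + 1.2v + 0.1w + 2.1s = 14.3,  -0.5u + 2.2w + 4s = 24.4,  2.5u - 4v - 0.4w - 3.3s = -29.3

u = 0, v = 3, w = 2, s = 5

Row-reduce the augmented matrix:
R1 ← R1 / (5/2).
R2 ← R2 + 31/10·R1.
R3 ← R3 − 7/2·R1.
R4 ← R4 + 1/2·R1.
R5 ← R5 − 5/2·R1.
R2 ← R2 / (286/125).
R1 ← R1 − 12/25·R2.
R3 ← R3 + 12/25·R2.
R4 ← R4 − 6/25·R2.
R5 ← R5 + 26/5·R2.
R3 ← R3 / (-3986/715).
R1 ← R1 − 168/143·R3.
R2 ← R2 − 745/572·R3.
R4 ← R4 − 1993/715·R3.
R5 ← R5 − 103/55·R3.
Swap R4 and R5.
R4 ← R4 / (139131/19930).
R1 ← R1 + 445/1993·R4.
R2 ← R2 − 35937/15944·R4.
R3 ← R3 − 7045/3986·R4.
R5 reduces to 0 = 0, so the extra equation is consistent.
Reading off the reduced rows gives u = 0, v = 3, w = 2, s = 5.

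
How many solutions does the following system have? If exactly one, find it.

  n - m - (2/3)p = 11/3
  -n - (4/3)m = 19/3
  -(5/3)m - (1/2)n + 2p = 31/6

Row-reduce the augmented matrix:
R1 ← R1 / (-1).
R2 ← R2 + 4/3·R1.
R3 ← R3 + 5/3·R1.
R2 ← R2 / (-7/3).
R1 ← R1 + 1·R2.
R3 ← R3 + 13/6·R2.
R3 ← R3 / (16/7).
R1 ← R1 − 2/7·R3.
R2 ← R2 + 8/21·R3.
Reading off the reduced rows gives m = -4, n = -1, p = -1.

m = -4, n = -1, p = -1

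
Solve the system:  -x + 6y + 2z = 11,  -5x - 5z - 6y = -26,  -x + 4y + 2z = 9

x = 1, y = 1, z = 3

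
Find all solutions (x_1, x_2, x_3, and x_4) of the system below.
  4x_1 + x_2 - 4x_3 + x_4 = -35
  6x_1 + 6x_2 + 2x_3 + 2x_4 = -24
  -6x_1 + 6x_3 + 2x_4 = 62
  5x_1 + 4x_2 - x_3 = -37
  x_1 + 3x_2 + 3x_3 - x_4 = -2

Row-reduce the augmented matrix:
R1 ← R1 / (4).
R2 ← R2 − 6·R1.
R3 ← R3 + 6·R1.
R4 ← R4 − 5·R1.
R5 ← R5 − 1·R1.
R2 ← R2 / (9/2).
R1 ← R1 − 1/4·R2.
R3 ← R3 − 3/2·R2.
R4 ← R4 − 11/4·R2.
R5 ← R5 − 11/4·R2.
R3 ← R3 / (-8/3).
R1 ← R1 + 13/9·R3.
R2 ← R2 − 16/9·R3.
R4 ← R4 + 8/9·R3.
R5 ← R5 + 8/9·R3.
R4 ← R4 / (-8/3).
R1 ← R1 + 19/12·R4.
R2 ← R2 − 7/3·R4.
R3 ← R3 + 5/4·R4.
R5 ← R5 + 8/3·R4.
R5 reduces to 0 = 0, so the extra equation is consistent.
Reading off the reduced rows gives x_1 = -4, x_2 = -3, x_3 = 5, x_4 = 4.

x_1 = -4, x_2 = -3, x_3 = 5, x_4 = 4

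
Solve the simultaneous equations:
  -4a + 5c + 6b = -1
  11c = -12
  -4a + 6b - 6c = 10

no solution

Row-reduce:
R1 ← R1 / (-4).
R3 ← R3 + 4·R1.
R2 ← R2 / (11).
R1 ← R1 + 5/4·R2.
R3 ← R3 + 11·R2.
Row 3 reduces to 0 = -1, a contradiction. The system is inconsistent.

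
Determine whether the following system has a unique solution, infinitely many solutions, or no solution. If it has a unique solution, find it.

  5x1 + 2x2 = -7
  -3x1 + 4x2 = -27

Row-reduce the augmented matrix:
R1 ← R1 / (5).
R2 ← R2 + 3·R1.
R2 ← R2 / (26/5).
R1 ← R1 − 2/5·R2.
Reading off the reduced rows gives x1 = 1, x2 = -6.

x1 = 1, x2 = -6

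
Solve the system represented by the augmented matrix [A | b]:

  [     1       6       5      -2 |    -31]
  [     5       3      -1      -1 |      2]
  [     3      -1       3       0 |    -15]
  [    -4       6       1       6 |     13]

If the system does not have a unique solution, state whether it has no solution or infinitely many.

Row-reduce the augmented matrix:
R2 ← R2 − 5·R1.
R3 ← R3 − 3·R1.
R4 ← R4 + 4·R1.
R2 ← R2 / (-27).
R1 ← R1 − 6·R2.
R3 ← R3 + 19·R2.
R4 ← R4 − 30·R2.
R3 ← R3 / (170/27).
R1 ← R1 + 7/9·R3.
R2 ← R2 − 26/27·R3.
R4 ← R4 + 71/9·R3.
R4 ← R4 / (1289/170).
R1 ← R1 + 7/170·R4.
R2 ← R2 + 24/85·R4.
R3 ← R3 + 9/170·R4.
Reading off the reduced rows gives x_1 = 0, x_2 = 0, x_3 = -5, x_4 = 3.

x_1 = 0, x_2 = 0, x_3 = -5, x_4 = 3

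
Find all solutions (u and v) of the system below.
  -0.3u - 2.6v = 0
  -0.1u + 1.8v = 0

u = 0, v = 0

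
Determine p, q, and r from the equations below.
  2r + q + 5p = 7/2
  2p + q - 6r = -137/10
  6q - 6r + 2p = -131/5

p = 2/5, q = -5/2, r = 2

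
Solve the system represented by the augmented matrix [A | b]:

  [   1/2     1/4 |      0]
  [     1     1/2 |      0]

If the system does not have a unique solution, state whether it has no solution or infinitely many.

Row-reduce:
R1 ← R1 / (1/2).
R2 ← R2 − 1·R1.
Rank is 1 with 2 unknowns, leaving x_2 free.

infinitely many solutions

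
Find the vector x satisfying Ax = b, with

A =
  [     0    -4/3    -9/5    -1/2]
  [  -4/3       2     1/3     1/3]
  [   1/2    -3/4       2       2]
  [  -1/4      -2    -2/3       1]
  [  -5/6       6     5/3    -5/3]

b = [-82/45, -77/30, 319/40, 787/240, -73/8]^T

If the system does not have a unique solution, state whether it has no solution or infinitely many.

x_1 = 3/4, x_2 = -4/3, x_3 = 3/2, x_4 = 9/5

Row-reduce the augmented matrix:
Swap R1 and R2.
R1 ← R1 / (-4/3).
R3 ← R3 − 1/2·R1.
R4 ← R4 + 1/4·R1.
R5 ← R5 + 5/6·R1.
R2 ← R2 / (-4/3).
R1 ← R1 + 3/2·R2.
R4 ← R4 + 19/8·R2.
R5 ← R5 − 19/4·R2.
R3 ← R3 / (17/8).
R1 ← R1 − 71/40·R3.
R2 ← R2 − 27/20·R3.
R4 ← R4 − 1189/480·R3.
R5 ← R5 + 1189/240·R3.
R4 ← R4 / (-623/960).
R1 ← R1 + 117/80·R4.
R2 ← R2 + 39/40·R4.
R3 ← R3 − 1·R4.
R5 ← R5 − 623/480·R4.
R5 reduces to 0 = 0, so the extra equation is consistent.
Reading off the reduced rows gives x_1 = 3/4, x_2 = -4/3, x_3 = 3/2, x_4 = 9/5.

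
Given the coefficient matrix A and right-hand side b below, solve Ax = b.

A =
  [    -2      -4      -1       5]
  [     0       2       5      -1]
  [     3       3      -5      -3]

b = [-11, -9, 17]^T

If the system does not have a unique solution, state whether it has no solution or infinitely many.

infinitely many solutions

Row-reduce:
R1 ← R1 / (-2).
R3 ← R3 − 3·R1.
R2 ← R2 / (2).
R1 ← R1 − 2·R2.
R3 ← R3 + 3·R2.
R1 ← R1 + 9/2·R3.
R2 ← R2 − 5/2·R3.
Rank is 3 with 4 unknowns, leaving x_4 free.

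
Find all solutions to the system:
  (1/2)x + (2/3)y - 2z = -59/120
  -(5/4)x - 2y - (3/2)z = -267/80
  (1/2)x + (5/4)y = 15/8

x = -5/4, y = 2, z = 3/5

Row-reduce the augmented matrix:
R1 ← R1 / (1/2).
R2 ← R2 + 5/4·R1.
R3 ← R3 − 1/2·R1.
R2 ← R2 / (-1/3).
R1 ← R1 − 4/3·R2.
R3 ← R3 − 7/12·R2.
R3 ← R3 / (-75/8).
R1 ← R1 + 30·R3.
R2 ← R2 − 39/2·R3.
Reading off the reduced rows gives x = -5/4, y = 2, z = 3/5.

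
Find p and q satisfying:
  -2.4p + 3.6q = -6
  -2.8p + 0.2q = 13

p = -5, q = -5

Row-reduce the augmented matrix:
R1 ← R1 / (-12/5).
R2 ← R2 + 14/5·R1.
R2 ← R2 / (-4).
R1 ← R1 + 3/2·R2.
Reading off the reduced rows gives p = -5, q = -5.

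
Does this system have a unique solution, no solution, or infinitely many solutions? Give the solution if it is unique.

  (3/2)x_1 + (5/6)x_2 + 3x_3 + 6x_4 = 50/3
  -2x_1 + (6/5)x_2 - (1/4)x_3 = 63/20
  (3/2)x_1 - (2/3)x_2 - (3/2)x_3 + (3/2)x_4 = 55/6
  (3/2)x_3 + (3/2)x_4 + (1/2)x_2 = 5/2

Row-reduce:
R1 ← R1 / (3/2).
R2 ← R2 + 2·R1.
R3 ← R3 − 3/2·R1.
R2 ← R2 / (104/45).
R1 ← R1 − 5/9·R2.
R3 ← R3 + 3/2·R2.
R4 ← R4 − 1/2·R2.
R3 ← R3 / (-1719/832).
R1 ← R1 − 457/416·R3.
R2 ← R2 − 675/416·R3.
R4 ← R4 − 573/832·R3.
Rank is 3 with 4 unknowns, leaving x_4 free.

infinitely many solutions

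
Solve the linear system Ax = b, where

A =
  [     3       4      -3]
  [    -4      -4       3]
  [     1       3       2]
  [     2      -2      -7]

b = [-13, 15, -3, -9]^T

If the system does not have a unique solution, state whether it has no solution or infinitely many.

x_1 = -2, x_2 = -1, x_3 = 1

Row-reduce the augmented matrix:
R1 ← R1 / (3).
R2 ← R2 + 4·R1.
R3 ← R3 − 1·R1.
R4 ← R4 − 2·R1.
R2 ← R2 / (4/3).
R1 ← R1 − 4/3·R2.
R3 ← R3 − 5/3·R2.
R4 ← R4 + 14/3·R2.
R3 ← R3 / (17/4).
R2 ← R2 + 3/4·R3.
R4 ← R4 + 17/2·R3.
R4 reduces to 0 = 0, so the extra equation is consistent.
Reading off the reduced rows gives x_1 = -2, x_2 = -1, x_3 = 1.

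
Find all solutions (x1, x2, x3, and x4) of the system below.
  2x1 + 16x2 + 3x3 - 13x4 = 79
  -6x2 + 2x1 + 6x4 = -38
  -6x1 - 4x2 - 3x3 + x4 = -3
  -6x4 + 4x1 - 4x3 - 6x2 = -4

infinitely many solutions

Row-reduce:
R1 ← R1 / (2).
R2 ← R2 − 2·R1.
R3 ← R3 + 6·R1.
R4 ← R4 − 4·R1.
R2 ← R2 / (-22).
R1 ← R1 − 8·R2.
R3 ← R3 − 44·R2.
R4 ← R4 + 38·R2.
Swap R3 and R4.
R3 ← R3 / (-53/11).
R1 ← R1 − 9/22·R3.
R2 ← R2 − 3/22·R3.
Rank is 3 with 4 unknowns, leaving x4 free.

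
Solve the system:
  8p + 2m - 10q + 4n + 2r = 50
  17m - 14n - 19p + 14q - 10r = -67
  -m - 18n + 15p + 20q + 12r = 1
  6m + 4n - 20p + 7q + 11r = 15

infinitely many solutions

Row-reduce:
R1 ← R1 / (2).
R2 ← R2 − 17·R1.
R3 ← R3 + 1·R1.
R4 ← R4 − 6·R1.
R2 ← R2 / (-48).
R1 ← R1 − 2·R2.
R3 ← R3 + 16·R2.
R4 ← R4 + 8·R2.
R3 ← R3 / (48).
R1 ← R1 − 3/8·R3.
R2 ← R2 − 29/16·R3.
R4 ← R4 + 59/2·R3.
R4 ← R4 / (151/16).
R1 ← R1 + 47/64·R4.
R2 ← R2 + 177/128·R4.
R3 ← R3 + 3/8·R4.
Rank is 4 with 5 unknowns, leaving r free.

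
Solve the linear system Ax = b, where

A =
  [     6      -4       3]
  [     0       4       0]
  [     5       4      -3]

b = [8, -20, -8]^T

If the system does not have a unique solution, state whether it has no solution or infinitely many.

x_1 = 0, x_2 = -5, x_3 = -4

Row-reduce the augmented matrix:
R1 ← R1 / (6).
R3 ← R3 − 5·R1.
R2 ← R2 / (4).
R1 ← R1 + 2/3·R2.
R3 ← R3 − 22/3·R2.
R3 ← R3 / (-11/2).
R1 ← R1 − 1/2·R3.
Reading off the reduced rows gives x_1 = 0, x_2 = -5, x_3 = -4.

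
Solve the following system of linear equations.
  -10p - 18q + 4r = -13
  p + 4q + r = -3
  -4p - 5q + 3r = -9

Row-reduce:
R1 ← R1 / (-10).
R2 ← R2 − 1·R1.
R3 ← R3 + 4·R1.
R2 ← R2 / (11/5).
R1 ← R1 − 9/5·R2.
R3 ← R3 − 11/5·R2.
Row 3 reduces to 0 = 1/2, a contradiction. The system is inconsistent.

no solution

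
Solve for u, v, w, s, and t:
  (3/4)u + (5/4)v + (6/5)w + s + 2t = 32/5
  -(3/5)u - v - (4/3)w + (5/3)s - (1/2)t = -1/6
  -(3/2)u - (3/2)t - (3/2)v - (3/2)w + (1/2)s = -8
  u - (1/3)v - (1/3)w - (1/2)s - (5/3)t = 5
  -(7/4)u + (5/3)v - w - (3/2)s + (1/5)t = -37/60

u = 5, v = 5, w = -3, s = 2, t = -1

Row-reduce the augmented matrix:
R1 ← R1 / (3/4).
R2 ← R2 + 3/5·R1.
R3 ← R3 + 3/2·R1.
R4 ← R4 − 1·R1.
R5 ← R5 + 7/4·R1.
Swap R2 and R3.
R1 ← R1 − 5/3·R2.
R4 ← R4 + 2·R2.
R5 ← R5 − 55/12·R2.
R3 ← R3 / (-28/75).
R1 ← R1 − 1/10·R3.
R2 ← R2 − 9/10·R3.
R4 ← R4 + 2/15·R3.
R5 ← R5 + 93/40·R3.
R4 ← R4 / (16/7).
R1 ← R1 + 365/168·R4.
R2 ← R2 − 473/56·R4.
R3 ← R3 + 185/28·R4.
R5 ← R5 + 5821/224·R4.
R5 ← R5 / (-317311/30720).
R1 ← R1 + 4355/4608·R5.
R2 ← R2 − 6359/1536·R5.
R3 ← R3 + 1655/768·R5.
R4 ← R4 − 23/192·R5.
Reading off the reduced rows gives u = 5, v = 5, w = -3, s = 2, t = -1.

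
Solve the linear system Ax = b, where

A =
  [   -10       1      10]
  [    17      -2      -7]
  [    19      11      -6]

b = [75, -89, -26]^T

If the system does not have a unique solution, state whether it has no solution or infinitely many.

x_1 = -3, x_2 = 5, x_3 = 4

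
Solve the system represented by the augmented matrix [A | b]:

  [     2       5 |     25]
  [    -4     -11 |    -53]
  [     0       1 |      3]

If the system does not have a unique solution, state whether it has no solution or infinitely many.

x_1 = 5, x_2 = 3

Row-reduce the augmented matrix:
R1 ← R1 / (2).
R2 ← R2 + 4·R1.
R2 ← R2 / (-1).
R1 ← R1 − 5/2·R2.
R3 ← R3 − 1·R2.
R3 reduces to 0 = 0, so the extra equation is consistent.
Reading off the reduced rows gives x_1 = 5, x_2 = 3.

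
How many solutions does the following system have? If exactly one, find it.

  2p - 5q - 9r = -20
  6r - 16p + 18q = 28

infinitely many solutions

Row-reduce:
R1 ← R1 / (2).
R2 ← R2 + 16·R1.
R2 ← R2 / (-22).
R1 ← R1 + 5/2·R2.
Rank is 2 with 3 unknowns, leaving r free.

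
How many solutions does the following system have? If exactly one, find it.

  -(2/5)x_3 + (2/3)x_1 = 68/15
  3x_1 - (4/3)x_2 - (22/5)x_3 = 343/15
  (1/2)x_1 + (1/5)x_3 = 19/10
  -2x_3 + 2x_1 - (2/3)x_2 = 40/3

Row-reduce the augmented matrix:
R1 ← R1 / (2/3).
R2 ← R2 − 3·R1.
R3 ← R3 − 1/2·R1.
R4 ← R4 − 2·R1.
R2 ← R2 / (-4/3).
R4 ← R4 + 2/3·R2.
R3 ← R3 / (1/2).
R1 ← R1 + 3/5·R3.
R2 ← R2 − 39/20·R3.
R4 ← R4 − 1/2·R3.
R4 reduces to 0 = 0, so the extra equation is consistent.
Reading off the reduced rows gives x_1 = 5, x_2 = 4, x_3 = -3.

x_1 = 5, x_2 = 4, x_3 = -3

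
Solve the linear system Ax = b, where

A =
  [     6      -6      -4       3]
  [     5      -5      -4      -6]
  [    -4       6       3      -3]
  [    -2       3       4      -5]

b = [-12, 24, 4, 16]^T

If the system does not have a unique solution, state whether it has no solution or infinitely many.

x_1 = -4, x_2 = -4, x_3 = 0, x_4 = -4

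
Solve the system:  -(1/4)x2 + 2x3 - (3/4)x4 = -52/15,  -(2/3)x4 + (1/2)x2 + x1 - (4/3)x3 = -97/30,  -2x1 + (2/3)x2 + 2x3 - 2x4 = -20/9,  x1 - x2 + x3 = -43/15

x1 = -12/5, x2 = -1/3, x3 = -4/5, x4 = 13/5

Row-reduce the augmented matrix:
Swap R1 and R2.
R3 ← R3 + 2·R1.
R4 ← R4 − 1·R1.
R2 ← R2 / (-1/4).
R1 ← R1 − 1/2·R2.
R3 ← R3 − 5/3·R2.
R4 ← R4 + 3/2·R2.
R3 ← R3 / (38/3).
R1 ← R1 − 8/3·R3.
R2 ← R2 + 8·R3.
R4 ← R4 + 29/3·R3.
R4 ← R4 / (-68/57).
R1 ← R1 + 47/114·R4.
R2 ← R2 + 43/19·R4.
R3 ← R3 + 25/38·R4.
Reading off the reduced rows gives x1 = -12/5, x2 = -1/3, x3 = -4/5, x4 = 13/5.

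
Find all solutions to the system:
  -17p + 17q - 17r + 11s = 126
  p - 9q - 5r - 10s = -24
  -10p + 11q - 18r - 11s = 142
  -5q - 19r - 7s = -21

Row-reduce the augmented matrix:
R1 ← R1 / (-17).
R2 ← R2 − 1·R1.
R3 ← R3 + 10·R1.
R2 ← R2 / (-8).
R1 ← R1 + 1·R2.
R3 ← R3 − 1·R2.
R4 ← R4 + 5·R2.
R3 ← R3 / (-35/4).
R1 ← R1 − 7/4·R3.
R2 ← R2 − 3/4·R3.
R4 ← R4 + 61/4·R3.
R4 ← R4 / (7457/238).
R1 ← R1 + 109/34·R4.
R2 ← R2 + 3/7·R4.
R3 ← R3 − 507/238·R4.
Reading off the reduced rows gives p = -5, q = 6, r = 1, s = -4.

p = -5, q = 6, r = 1, s = -4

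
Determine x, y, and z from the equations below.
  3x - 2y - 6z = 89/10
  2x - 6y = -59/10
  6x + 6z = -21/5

x = 4/5, y = 5/4, z = -3/2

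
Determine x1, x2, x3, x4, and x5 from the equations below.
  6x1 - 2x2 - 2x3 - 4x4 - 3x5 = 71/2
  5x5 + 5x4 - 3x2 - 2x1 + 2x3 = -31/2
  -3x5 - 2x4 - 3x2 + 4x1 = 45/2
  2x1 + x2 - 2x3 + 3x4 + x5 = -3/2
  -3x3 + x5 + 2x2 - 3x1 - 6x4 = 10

x1 = 3, x2 = -2, x3 = -3/2, x4 = -3, x5 = 1/2

Row-reduce the augmented matrix:
R1 ← R1 / (6).
R2 ← R2 + 2·R1.
R3 ← R3 − 4·R1.
R4 ← R4 − 2·R1.
R5 ← R5 + 3·R1.
R2 ← R2 / (-11/3).
R1 ← R1 + 1/3·R2.
R3 ← R3 + 5/3·R2.
R4 ← R4 − 5/3·R2.
R5 ← R5 − 1·R2.
R3 ← R3 / (8/11).
R1 ← R1 + 5/11·R3.
R2 ← R2 + 4/11·R3.
R4 ← R4 + 8/11·R3.
R5 ← R5 + 40/11·R3.
R4 ← R4 / (5).
R1 ← R1 + 13/8·R4.
R2 ← R2 + 3/2·R4.
R3 ← R3 + 11/8·R4.
R5 ← R5 + 12·R4.
R5 ← R5 / (-111/10).
R1 ← R1 + 23/10·R5.
R2 ← R2 + 11/5·R5.
R3 ← R3 + 18/5·R5.
R4 ← R4 − 1/5·R5.
Reading off the reduced rows gives x1 = 3, x2 = -2, x3 = -3/2, x4 = -3, x5 = 1/2.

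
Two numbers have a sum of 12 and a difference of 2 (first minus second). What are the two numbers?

Let x = first number, y = second number.
  x + y = 12
  x - y = 2
From equation 1: x = 12 − y.
Substitute into equation 2 and solve: y = 5.
Then x = 7.

first number: 7, second number: 5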